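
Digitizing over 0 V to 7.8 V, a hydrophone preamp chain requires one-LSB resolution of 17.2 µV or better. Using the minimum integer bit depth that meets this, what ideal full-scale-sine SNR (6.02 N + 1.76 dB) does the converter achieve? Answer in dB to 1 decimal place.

Full-scale range = 7.8 V.
7.8 V / 17.2 µV = 453500. Since 2^18 = 262144 and 2^19 = 524288, N = 19.
Ideal SNR at N = 19: 6.02·19 + 1.76 = 116.1 dB.

116.1 dB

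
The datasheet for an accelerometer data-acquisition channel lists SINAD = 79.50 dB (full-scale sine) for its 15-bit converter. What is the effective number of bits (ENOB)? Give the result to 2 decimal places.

12.91 bits

(79.50 − 1.76) / 6.02 = 77.74/6.02 = 12.9136 effective bits.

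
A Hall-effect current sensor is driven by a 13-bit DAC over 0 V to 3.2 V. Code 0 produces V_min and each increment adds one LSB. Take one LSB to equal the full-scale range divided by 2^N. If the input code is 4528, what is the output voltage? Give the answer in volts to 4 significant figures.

1.769 V

V_FS = 3.2 V. LSB = 3.2 V / 2^13.
V_out = V_min + code × LSB = 0 V + 4528 × 3.2 V / 8192
      = 0 V + 1.76875 V = 1.76875 V.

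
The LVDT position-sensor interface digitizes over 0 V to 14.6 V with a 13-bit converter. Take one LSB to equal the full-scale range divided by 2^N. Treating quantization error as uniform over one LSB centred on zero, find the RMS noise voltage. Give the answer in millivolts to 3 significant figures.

0.514 mV

Range is 14.6 V.
One LSB is 14.6 V / 8192 = 1.7822 mV.
RMS of a uniform error over width LSB is LSB/√12 = 0.514 mV.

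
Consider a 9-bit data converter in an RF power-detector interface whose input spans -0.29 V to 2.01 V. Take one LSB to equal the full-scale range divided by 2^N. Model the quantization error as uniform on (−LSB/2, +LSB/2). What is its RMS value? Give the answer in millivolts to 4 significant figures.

Full-scale range = 2.01 V − (-0.29 V) = 2.3 V.
LSB = 2.3 V / 2^9 = 4.49219 mV.
σ_q = LSB/√12 = 4.49219 mV/3.4641 = 1.297 mV.

1.297 mV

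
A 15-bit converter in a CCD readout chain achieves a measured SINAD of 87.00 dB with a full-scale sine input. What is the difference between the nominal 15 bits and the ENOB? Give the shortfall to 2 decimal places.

Effective bits = (87.00 − 1.76)/6.02 = 14.1595.
15 − 14.1595 = 0.84 bits below nominal.

0.84 bits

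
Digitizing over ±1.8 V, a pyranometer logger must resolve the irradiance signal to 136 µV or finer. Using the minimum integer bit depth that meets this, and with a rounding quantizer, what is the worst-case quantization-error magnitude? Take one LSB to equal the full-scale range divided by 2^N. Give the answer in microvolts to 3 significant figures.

54.9 µV

Full-scale range = 1.8 V − (-1.8 V) = 3.6 V.
Required number of levels: 3.6/136 µV = 26471; smallest N with 2^N ≥ that is 15.
LSB = 3.6 V ÷ 2^15 = 3.6/32768 V = 109.86 µV.
|e|_max = LSB/2 = 54.9 µV.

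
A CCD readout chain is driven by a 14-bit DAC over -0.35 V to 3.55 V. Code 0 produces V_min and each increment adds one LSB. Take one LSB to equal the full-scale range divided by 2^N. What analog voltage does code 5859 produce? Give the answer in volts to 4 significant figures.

1.045 V

The full-scale span is 3.55 − (-0.35) = 3.9 V. LSB = 3.9 V / 2^14.
V_out = V_min + code × LSB = -0.35 V + 5859 × 3.9 V / 16384
      = -0.35 V + 1.39466 V = 1.04466 V.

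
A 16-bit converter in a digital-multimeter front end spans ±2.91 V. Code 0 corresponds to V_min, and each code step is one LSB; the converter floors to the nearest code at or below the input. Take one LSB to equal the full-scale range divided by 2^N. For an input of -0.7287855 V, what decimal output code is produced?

Range = 2.91 − (-2.91) = 5.82 V. LSB = 5.82 V / 2^16 ≈ 88.81 µV.
(V_in − V_min) × 2^16/range = (-0.7287855 − (-2.91)) × 65536/5.82 = 24561.525.
Floor → code = 24561.

24561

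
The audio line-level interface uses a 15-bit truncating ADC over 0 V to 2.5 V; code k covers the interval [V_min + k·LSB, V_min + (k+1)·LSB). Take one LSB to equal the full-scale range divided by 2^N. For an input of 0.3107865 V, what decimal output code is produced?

4073

Full-scale range = 2.5 V. LSB = 2.5 V / 2^15 ≈ 76.29 µV.
code = ⌊(V_in − V_min)/LSB⌋ = ⌊(V_in − V_min) × 2^15 / range⌋
     = ⌊(0.3107865 − (0)) × 32768 / 2.5⌋ = ⌊0.3107865 × 32768/2.5⌋
     = ⌊4073.541⌋ = 4073.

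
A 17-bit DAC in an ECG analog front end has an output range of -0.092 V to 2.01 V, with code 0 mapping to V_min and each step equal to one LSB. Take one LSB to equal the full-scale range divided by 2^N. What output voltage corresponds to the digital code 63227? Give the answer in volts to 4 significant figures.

Full-scale range = 2.01 V − (-0.092 V) = 2.102 V. LSB = 2.102 V / 2^17.
Output = V_min + (63227/131072) × range = -0.092 + 0.482384 × 2.102 V
      = -0.092 + 1.01397 = 0.921971 V.

0.9220 V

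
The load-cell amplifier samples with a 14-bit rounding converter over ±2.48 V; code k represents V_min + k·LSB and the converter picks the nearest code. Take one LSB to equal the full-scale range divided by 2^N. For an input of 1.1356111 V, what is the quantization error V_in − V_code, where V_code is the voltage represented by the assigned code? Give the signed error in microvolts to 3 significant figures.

+54.5 µV

Full-scale range = 2.48 V − (-2.48 V) = 4.96 V. LSB = 4.96 V / 2^14 ≈ 302.7 µV.
(V_in − V_min)/LSB = (1.1356111 − (-2.48)) × 16384/4.96 = 11943.1799 → nearest code k = 11943.
Reconstructed level: -2.48 + 11943 × 4.96/16384 V = 1.1355566406 V.
e = 1.1356111 − (1.1355566406) = +54.5 µV.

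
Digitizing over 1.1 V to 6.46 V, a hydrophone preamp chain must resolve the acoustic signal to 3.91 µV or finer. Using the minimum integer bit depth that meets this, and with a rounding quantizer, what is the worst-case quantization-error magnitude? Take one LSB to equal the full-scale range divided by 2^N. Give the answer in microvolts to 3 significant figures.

1.28 µV

Full-scale range = 6.46 V − (1.1 V) = 5.36 V.
Need 2^N ≥ 5.36 V / 3.91 µV = 1.371e6 → N_min = 21.
LSB = 5.36 V ÷ 2^21 = 5.36/2097152 V = 2.5558 µV.
Half an LSB is 1.28 µV.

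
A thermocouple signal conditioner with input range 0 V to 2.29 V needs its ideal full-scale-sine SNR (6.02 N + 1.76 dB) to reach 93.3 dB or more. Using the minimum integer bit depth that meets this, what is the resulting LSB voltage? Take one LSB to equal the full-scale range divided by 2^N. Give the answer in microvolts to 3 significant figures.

V_FS = 2.29 V.
Solving 6.02 N ≥ 93.3 − 1.76: N ≥ 15.206. Round up → N = 16.
LSB = 2.29 V ÷ 2^16 = 2.29/65536 V = 34.9 µV.

34.9 µV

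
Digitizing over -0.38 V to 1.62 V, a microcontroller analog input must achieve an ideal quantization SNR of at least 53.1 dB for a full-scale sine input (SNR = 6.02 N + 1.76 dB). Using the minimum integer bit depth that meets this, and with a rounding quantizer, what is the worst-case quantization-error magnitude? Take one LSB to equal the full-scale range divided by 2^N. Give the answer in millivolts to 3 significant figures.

1.95 mV

The full-scale span is 1.62 − (-0.38) = 2 V.
6.02 N + 1.76 ≥ 53.1 gives N ≥ 8.528, so the minimum integer is 9.
LSB = 2 V ÷ 2^9 = 2/512 V = 3.9063 mV.
Half an LSB is 1.95 mV.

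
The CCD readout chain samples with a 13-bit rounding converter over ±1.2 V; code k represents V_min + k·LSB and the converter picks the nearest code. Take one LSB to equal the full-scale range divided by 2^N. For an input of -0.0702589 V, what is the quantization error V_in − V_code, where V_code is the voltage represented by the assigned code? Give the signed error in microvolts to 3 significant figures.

+53.6 µV

Span: 1.2 V − (-1.2 V) = 2.4 V. LSB = 2.4 V / 2^13 ≈ 293.0 µV.
Position in LSBs: (-0.0702589 − (-1.2)) × 8192/2.4 = 3856.1830; rounding gives k = 3856.
V_code = V_min + k × range/2^13 = -1.2 + 3856 × 2.4/8192 = -0.07031250000 V.
V_in − V_code = -0.0702589 − (-0.07031250000) = +53.6 µV.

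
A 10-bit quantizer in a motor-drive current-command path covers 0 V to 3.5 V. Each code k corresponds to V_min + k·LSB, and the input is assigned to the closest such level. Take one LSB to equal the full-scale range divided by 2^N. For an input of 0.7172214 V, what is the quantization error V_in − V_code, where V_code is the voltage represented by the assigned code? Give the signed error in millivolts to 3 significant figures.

V_FS = 3.5 V. LSB = 3.5 V / 2^10 ≈ 3.418 mV.
(0.7172214 − (0)) / LSB = 0.7172214 × 1024/3.5 = 209.8385. Nearest integer: k = 210.
V_code = 0 + (210/1024) × 3.5 = 0.7177734375 V.
Error = V_in − V_code = 0.7172214 − (0.7177734375) = −0.552 mV.

−0.552 mV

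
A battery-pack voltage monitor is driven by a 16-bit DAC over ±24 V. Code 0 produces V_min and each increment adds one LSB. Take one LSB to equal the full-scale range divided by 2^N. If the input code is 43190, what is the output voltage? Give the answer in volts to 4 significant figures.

The full-scale span is 24 − (-24) = 48 V. LSB = 48 V / 2^16.
V_out = V_min + code × LSB = -24 V + 43190 × 48 V / 65536
      = -24 + 31.6333 = 7.63330 V.

7.633 V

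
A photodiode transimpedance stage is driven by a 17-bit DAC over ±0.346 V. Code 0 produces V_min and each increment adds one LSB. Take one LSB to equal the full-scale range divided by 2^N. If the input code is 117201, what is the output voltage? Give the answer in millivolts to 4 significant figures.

272.8 mV

The full-scale span is 0.346 − (-0.346) = 0.692 V. LSB = 0.692 V / 2^17.
V_out = V_min + code × LSB = -0.346 V + 117201 × 0.692 V / 131072
      = -0.346 V + 0.618767 V = 0.272767 V.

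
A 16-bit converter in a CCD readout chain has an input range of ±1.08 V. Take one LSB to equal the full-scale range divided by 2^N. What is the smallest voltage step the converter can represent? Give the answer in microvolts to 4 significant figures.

32.96 µV

Full-scale range = 1.08 V − (-1.08 V) = 2.16 V.
There are 2^16 = 65536 steps.
LSB = 2.16 V ÷ 2^16 = 2.16/65536 V = 32.96 µV.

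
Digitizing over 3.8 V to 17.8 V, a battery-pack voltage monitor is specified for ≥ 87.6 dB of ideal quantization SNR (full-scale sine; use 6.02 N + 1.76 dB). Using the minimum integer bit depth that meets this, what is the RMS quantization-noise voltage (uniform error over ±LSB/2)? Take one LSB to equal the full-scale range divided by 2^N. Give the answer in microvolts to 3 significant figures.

123 µV

Span: 17.8 V − (3.8 V) = 14 V.
N ≥ (87.6 − 1.76)/6.02 = 14.259 → N_min = 15.
LSB = 14 V / 2^15 = 427.25 µV.
σ_q = LSB/√12 = 427.25 µV/3.4641 = 123 µV.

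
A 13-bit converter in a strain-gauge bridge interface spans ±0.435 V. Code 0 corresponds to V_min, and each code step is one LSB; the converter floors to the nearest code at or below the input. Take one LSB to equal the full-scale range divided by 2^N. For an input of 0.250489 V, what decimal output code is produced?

Span: 0.435 V − (-0.435 V) = 0.87 V. LSB = 0.87 V / 2^13 ≈ 106.2 µV.
(V_in − V_min) × 2^13/range = (0.250489 − (-0.435)) × 8192/0.87 = 6454.627.
Floor → code = 6454.

6454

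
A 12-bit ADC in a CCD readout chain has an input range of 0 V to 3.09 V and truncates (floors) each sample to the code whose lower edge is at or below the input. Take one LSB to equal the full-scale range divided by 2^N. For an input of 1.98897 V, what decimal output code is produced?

2636

Span = 3.09 V. LSB = 3.09 V / 2^12 ≈ 0.7544 mV.
code = ⌊(V_in − V_min)/LSB⌋ = ⌊(V_in − V_min) × 2^12 / range⌋
     = ⌊(1.98897 − (0)) × 4096 / 3.09⌋ = ⌊1.98897 × 4096/3.09⌋
     = ⌊2636.512⌋ = 2636.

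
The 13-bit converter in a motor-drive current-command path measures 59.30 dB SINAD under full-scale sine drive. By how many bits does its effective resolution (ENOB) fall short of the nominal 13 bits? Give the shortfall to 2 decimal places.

ENOB = (SINAD − 1.76)/6.02 = (59.30 − 1.76)/6.02 = 9.5581 bits.
13 − 9.5581 = 3.44 bits below nominal.

3.44 bits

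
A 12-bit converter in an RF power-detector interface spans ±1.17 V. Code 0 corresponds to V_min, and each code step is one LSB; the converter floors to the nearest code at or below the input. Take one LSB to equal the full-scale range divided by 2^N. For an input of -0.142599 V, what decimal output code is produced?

1798

Full-scale range = 1.17 V − (-1.17 V) = 2.34 V. LSB = 2.34 V / 2^12 ≈ 0.5713 mV.
(V_in − V_min) × 2^12/range = (-0.142599 − (-1.17)) × 4096/2.34 = 1798.391.
Floor → code = 1798.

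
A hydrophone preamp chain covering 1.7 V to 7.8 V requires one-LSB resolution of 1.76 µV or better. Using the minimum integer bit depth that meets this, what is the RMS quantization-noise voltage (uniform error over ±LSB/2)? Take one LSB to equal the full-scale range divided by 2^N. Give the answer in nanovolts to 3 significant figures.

Range = 7.8 − (1.7) = 6.1 V.
Need 2^N ≥ 6.1 V / 1.76 µV = 3.466e6 → N_min = 22.
LSB = 6.1 V ÷ 2^22 = 6.1/4194304 V = 1.4544 µV.
V_rms = LSB/√12 = 420 nV.

420 nV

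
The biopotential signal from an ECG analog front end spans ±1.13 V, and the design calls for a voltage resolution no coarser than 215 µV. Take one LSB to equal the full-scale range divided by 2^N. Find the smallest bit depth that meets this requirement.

The full-scale span is 1.13 − (-1.13) = 2.26 V.
Required number of levels: 2.26/215 µV = 10512; smallest N with 2^N ≥ that is 14.

14 bits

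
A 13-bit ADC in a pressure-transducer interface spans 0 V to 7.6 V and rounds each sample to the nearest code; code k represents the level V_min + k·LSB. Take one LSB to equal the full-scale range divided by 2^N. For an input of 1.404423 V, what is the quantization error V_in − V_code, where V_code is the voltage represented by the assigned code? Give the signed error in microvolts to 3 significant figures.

−167 µV

Range is 7.6 V. LSB = 7.6 V / 2^13 ≈ 0.9277 mV.
(1.404423 − (0)) / LSB = 1.404423 × 8192/7.6 = 1513.8202. Nearest integer: k = 1514.
V_code = V_min + k × range/2^13 = 0 + 1514 × 7.6/8192 = 1.404589844 V.
V_in − V_code = 1.404423 − (1.404589844) = −167 µV.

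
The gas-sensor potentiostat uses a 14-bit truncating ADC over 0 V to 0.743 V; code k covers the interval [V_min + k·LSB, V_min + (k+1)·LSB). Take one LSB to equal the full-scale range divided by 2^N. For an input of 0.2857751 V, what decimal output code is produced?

V_FS = 0.743 V. LSB = 0.743 V / 2^14 ≈ 45.35 µV.
V_in − V_min = 0.2857751 − (0) = 0.2857751 V.
Divide by LSB: 0.2857751 × 16384/0.743 = 6301.6679.
Truncating gives code 6301.

6301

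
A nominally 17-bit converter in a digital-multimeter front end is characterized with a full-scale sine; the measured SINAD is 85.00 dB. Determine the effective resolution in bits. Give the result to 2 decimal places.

Inverting SNR = 6.02 N + 1.76: N_eff = (85.00 − 1.76)/6.02 = 13.8272.

13.83 bits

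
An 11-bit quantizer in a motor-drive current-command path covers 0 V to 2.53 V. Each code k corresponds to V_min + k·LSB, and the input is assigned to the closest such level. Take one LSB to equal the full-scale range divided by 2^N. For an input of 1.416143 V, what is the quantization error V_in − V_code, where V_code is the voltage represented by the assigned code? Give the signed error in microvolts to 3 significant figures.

V_FS = 2.53 V. LSB = 2.53 V / 2^11 ≈ 1.235 mV.
Position in LSBs: (1.416143 − (0)) × 2048/2.53 = 1146.3482; rounding gives k = 1146.
V_code = V_min + k × range/2^11 = 0 + 1146 × 2.53/2048 = 1.415712891 V.
Error = V_in − V_code = 1.416143 − (1.415712891) = +430 µV.

+430 µV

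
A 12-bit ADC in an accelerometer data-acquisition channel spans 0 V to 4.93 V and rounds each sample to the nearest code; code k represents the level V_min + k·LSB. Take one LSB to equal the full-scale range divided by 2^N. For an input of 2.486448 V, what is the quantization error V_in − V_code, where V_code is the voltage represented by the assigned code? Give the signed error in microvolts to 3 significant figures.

−217 µV

V_FS = 4.93 V. LSB = 4.93 V / 2^12 ≈ 1.204 mV.
(V_in − V_min)/LSB = (2.486448 − (0)) × 4096/4.93 = 2065.8197 → nearest code k = 2066.
Reconstructed level: 0 + 2066 × 4.93/4096 V = 2.486665039 V.
V_in − V_code = 2.486448 − (2.486665039) = −217 µV.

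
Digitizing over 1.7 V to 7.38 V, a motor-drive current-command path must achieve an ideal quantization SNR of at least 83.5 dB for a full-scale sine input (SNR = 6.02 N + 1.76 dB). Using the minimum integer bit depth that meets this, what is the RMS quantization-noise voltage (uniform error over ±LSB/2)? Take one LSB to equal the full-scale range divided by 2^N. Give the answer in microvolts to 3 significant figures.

Full-scale range = 7.38 V − (1.7 V) = 5.68 V.
Required N = ⌈(83.5 − 1.76)/6.02⌉ = ⌈13.578⌉ = 14.
LSB = 5.68 V / 2^14 = 346.68 µV.
σ_q = LSB/√12 = 346.68 µV/3.4641 = 100 µV.

100 µV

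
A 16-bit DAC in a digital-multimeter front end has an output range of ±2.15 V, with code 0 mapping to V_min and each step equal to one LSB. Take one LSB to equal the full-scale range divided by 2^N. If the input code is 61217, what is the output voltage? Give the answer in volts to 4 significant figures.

The full-scale span is 2.15 − (-2.15) = 4.3 V. LSB = 4.3 V / 2^16.
V_out = -2.15 + 61217 × (4.3/65536) V
      = -2.15 + 4.01662 = 1.86662 V.

1.867 V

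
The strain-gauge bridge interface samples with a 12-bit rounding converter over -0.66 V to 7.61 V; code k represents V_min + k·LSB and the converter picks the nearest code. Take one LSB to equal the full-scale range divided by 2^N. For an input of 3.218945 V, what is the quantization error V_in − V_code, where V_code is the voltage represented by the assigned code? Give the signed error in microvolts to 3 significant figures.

+363 µV

The full-scale span is 7.61 − (-0.66) = 8.27 V. LSB = 8.27 V / 2^12 ≈ 2.019 mV.
Position in LSBs: (3.218945 − (-0.66)) × 4096/8.27 = 1921.1800; rounding gives k = 1921.
V_code = -0.66 + (1921/4096) × 8.27 = 3.218581543 V.
V_in − V_code = 3.218945 − (3.218581543) = +363 µV.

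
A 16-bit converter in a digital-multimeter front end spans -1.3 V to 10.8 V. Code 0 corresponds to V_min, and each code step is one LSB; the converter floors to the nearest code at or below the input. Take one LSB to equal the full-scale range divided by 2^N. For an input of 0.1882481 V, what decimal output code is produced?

The full-scale span is 10.8 − (-1.3) = 12.1 V. LSB = 12.1 V / 2^16 ≈ 184.6 µV.
V_in − V_min = 0.1882481 − (-1.3) = 1.4882481 V.
Divide by LSB: 1.4882481 × 65536/12.1 = 8060.6469.
Truncating gives code 8060.

8060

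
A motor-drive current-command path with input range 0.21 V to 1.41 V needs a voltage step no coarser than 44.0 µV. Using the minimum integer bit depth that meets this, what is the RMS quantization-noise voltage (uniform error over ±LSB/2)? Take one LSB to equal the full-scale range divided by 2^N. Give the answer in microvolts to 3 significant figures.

10.6 µV

Span: 1.41 V − (0.21 V) = 1.2 V.
Required number of levels: 1.2/44.0 µV = 27273; smallest N with 2^N ≥ that is 15.
LSB = 1.2 V ÷ 2^15 = 1.2/32768 V = 36.621 µV.
RMS noise = LSB/√12 = 10.6 µV.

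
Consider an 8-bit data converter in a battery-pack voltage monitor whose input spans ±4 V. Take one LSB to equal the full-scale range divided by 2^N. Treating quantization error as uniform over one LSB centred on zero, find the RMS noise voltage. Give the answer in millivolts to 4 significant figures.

9.021 mV

Span: 4 V − (-4 V) = 8 V.
One LSB is 8 V / 256 = 31.2500 mV.
V_rms = LSB/√12 = 31.2500 mV / √12 = 9.021 mV.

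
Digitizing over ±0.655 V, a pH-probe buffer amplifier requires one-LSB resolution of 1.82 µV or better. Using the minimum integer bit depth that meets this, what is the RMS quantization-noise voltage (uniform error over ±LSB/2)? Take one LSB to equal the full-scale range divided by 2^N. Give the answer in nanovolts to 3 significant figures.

Full-scale range = 0.655 V − (-0.655 V) = 1.31 V.
Need 2^N ≥ 1.31 V / 1.82 µV = 719800 → N_min = 20.
LSB = 1.31 V / 2^20 = 1.2493 µV.
RMS noise = LSB/√12 = 361 nV.

361 nV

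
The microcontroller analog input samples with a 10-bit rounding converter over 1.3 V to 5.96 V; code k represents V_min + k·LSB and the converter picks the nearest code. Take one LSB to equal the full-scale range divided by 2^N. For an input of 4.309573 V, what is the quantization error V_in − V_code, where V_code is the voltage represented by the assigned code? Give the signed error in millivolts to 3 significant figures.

+1.51 mV

The full-scale span is 5.96 − (1.3) = 4.66 V. LSB = 4.66 V / 2^10 ≈ 4.551 mV.
(V_in − V_min)/LSB = (4.309573 − (1.3)) × 1024/4.66 = 661.3311 → nearest code k = 661.
Reconstructed level: 1.3 + 661 × 4.66/1024 V = 4.308066406 V.
V_in − V_code = 4.309573 − (4.308066406) = +1.51 mV.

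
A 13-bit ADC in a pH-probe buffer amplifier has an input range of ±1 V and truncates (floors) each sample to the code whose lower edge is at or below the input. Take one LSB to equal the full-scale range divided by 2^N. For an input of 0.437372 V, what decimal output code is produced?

Full-scale range = 1 V − (-1 V) = 2 V. LSB = 2 V / 2^13 ≈ 244.1 µV.
code = ⌊(V_in − V_min)/LSB⌋ = ⌊(V_in − V_min) × 2^13 / range⌋
     = ⌊(0.437372 − (-1)) × 8192 / 2⌋ = ⌊1.437372 × 8192/2⌋
     = ⌊5887.476⌋ = 5887.

5887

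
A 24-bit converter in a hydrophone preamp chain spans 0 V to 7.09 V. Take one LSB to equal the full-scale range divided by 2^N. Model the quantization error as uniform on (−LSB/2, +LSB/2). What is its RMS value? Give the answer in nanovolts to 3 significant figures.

Range is 7.09 V.
Step size = 7.09/16777216 V = 422.60 nV.
σ_q = LSB/√12 = 422.60 nV/3.4641 = 122 nV.

122 nV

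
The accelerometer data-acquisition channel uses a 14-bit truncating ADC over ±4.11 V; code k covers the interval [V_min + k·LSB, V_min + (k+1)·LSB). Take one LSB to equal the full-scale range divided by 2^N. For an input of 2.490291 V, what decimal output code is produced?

Span: 4.11 V − (-4.11 V) = 8.22 V. LSB = 8.22 V / 2^14 ≈ 0.5017 mV.
V_in − V_min = 2.490291 − (-4.11) = 6.600291 V.
Divide by LSB: 6.600291 × 16384/8.22 = 13155.6165.
Truncating gives code 13155.

13155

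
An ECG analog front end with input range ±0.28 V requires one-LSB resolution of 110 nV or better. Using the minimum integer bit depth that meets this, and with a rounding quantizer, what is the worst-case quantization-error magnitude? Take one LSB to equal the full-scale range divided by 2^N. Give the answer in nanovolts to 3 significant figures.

Span: 0.28 V − (-0.28 V) = 0.56 V.
Required number of levels: 0.56/110 nV = 5.0909e6; smallest N with 2^N ≥ that is 23.
Step size = 0.56/8388608 V = 66.757 nV.
|e|_max = LSB/2 = 33.4 nV.

33.4 nV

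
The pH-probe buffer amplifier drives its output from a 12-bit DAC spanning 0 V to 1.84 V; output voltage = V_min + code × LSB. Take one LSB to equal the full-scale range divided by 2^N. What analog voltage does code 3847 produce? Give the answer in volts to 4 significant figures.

1.728 V

Full-scale range = 1.84 V. LSB = 1.84 V / 2^12.
Output = V_min + (3847/4096) × range = 0 + 0.939209 × 1.84 V
      = 0 + 1.72814 = 1.72814 V.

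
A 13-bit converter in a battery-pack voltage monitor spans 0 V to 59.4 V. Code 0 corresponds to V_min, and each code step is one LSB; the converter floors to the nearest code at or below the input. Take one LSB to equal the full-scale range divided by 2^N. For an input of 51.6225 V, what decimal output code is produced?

Full-scale range = 59.4 V. LSB = 59.4 V / 2^13 ≈ 7.251 mV.
V_in − V_min = 51.6225 − (0) = 51.6225 V.
Divide by LSB: 51.6225 × 8192/59.4 = 7119.3859.
Truncating gives code 7119.

7119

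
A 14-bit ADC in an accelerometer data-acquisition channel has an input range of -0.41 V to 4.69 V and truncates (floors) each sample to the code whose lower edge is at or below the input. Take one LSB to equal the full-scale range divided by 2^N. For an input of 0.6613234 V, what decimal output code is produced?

Full-scale range = 4.69 V − (-0.41 V) = 5.1 V. LSB = 5.1 V / 2^14 ≈ 311.3 µV.
(V_in − V_min) × 2^14/range = (0.6613234 − (-0.41)) × 16384/5.1 = 3441.679.
Floor → code = 3441.

3441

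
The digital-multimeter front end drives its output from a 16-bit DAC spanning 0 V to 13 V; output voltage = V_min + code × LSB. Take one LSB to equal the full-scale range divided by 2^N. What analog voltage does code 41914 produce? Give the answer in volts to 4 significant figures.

8.314 V

Range is 13 V. LSB = 13 V / 2^16.
V_out = V_min + code × LSB = 0 V + 41914 × 13 V / 65536
      = 0 V + 8.31424 V = 8.31424 V.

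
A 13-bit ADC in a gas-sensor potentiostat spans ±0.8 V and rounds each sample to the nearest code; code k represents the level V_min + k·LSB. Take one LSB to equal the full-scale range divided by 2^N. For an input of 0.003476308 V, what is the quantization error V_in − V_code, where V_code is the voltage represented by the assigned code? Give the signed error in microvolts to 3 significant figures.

−39.3 µV

Range = 0.8 − (-0.8) = 1.6 V. LSB = 1.6 V / 2^13 ≈ 195.3 µV.
(V_in − V_min)/LSB = (0.003476308 − (-0.8)) × 8192/1.6 = 4113.7987 → nearest code k = 4114.
Reconstructed level: -0.8 + 4114 × 1.6/8192 V = 0.003515625000 V.
Error = V_in − V_code = 0.003476308 − (0.003515625000) = −39.3 µV.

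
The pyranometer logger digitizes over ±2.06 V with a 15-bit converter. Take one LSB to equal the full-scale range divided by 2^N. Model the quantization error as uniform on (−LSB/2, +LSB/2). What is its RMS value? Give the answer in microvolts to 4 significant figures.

36.30 µV

Span: 2.06 V − (-2.06 V) = 4.12 V.
LSB = 4.12 V / 2^15 = 125.732 µV.
V_rms = LSB/√12 = 125.732 µV / √12 = 36.30 µV.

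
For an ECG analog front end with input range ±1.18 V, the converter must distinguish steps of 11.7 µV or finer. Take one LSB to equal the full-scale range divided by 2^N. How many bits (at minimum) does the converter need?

18 bits

Full-scale range = 1.18 V − (-1.18 V) = 2.36 V.
Need 2^N ≥ 2.36 V / 11.7 µV = 201700 → N_min = 18.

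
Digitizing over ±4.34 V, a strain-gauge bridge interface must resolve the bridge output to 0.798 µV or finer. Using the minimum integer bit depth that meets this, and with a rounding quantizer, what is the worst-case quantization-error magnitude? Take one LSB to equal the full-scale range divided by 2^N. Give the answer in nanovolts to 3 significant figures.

259 nV

Full-scale range = 4.34 V − (-4.34 V) = 8.68 V.
Levels needed ≥ 8.68/0.798 µV = 1.088e7. 2^24 = 16777216 suffices, so N_min = 24.
Step size = 8.68/16777216 V = 0.51737 µV.
|e|_max = LSB/2 = 259 nV.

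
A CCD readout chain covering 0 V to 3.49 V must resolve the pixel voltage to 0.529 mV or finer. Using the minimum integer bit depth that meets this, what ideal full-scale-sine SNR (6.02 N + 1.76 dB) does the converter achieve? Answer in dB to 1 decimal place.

Range is 3.49 V.
3.49 V / 0.529 mV = 6597. Since 2^12 = 4096 and 2^13 = 8192, N = 13.
SNR = 6.02 × 13 + 1.76 = 80.02 dB.

80.0 dB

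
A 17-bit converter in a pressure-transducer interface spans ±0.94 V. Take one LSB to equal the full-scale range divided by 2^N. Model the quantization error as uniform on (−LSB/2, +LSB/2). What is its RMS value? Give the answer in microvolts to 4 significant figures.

Full-scale range = 0.94 V − (-0.94 V) = 1.88 V.
Step size = 1.88/131072 V = 14.3433 µV.
For a uniform distribution on [−LSB/2, +LSB/2], V_rms = LSB/√12 = 14.3433 µV/3.4641 = 4.141 µV.

4.141 µV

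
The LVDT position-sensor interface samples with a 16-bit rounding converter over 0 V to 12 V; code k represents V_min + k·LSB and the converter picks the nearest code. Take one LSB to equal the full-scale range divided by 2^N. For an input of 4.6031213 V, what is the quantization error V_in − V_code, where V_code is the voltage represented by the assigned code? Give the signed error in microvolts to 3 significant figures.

Range is 12 V. LSB = 12 V / 2^16 ≈ 183.1 µV.
(V_in − V_min)/LSB = (4.6031213 − (0)) × 65536/12 = 25139.1798 → nearest code k = 25139.
V_code = V_min + k × range/2^16 = 0 + 25139 × 12/65536 = 4.6030883789 V.
e = 4.6031213 − (4.6030883789) = +32.9 µV.

+32.9 µV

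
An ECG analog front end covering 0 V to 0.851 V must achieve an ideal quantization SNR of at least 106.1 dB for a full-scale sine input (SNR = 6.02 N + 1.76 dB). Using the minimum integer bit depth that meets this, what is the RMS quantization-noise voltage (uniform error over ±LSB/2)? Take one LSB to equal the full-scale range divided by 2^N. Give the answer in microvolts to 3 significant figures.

0.937 µV

Full-scale range = 0.851 V.
Solving 6.02 N ≥ 106.1 − 1.76: N ≥ 17.332. Round up → N = 18.
LSB = 0.851 V ÷ 2^18 = 0.851/262144 V = 3.2463 µV.
V_rms = LSB/√12 = 0.937 µV.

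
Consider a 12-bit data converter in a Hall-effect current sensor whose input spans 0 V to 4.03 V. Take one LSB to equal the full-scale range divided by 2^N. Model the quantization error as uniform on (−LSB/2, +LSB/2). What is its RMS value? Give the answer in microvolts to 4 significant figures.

Range is 4.03 V.
LSB = 4.03 V ÷ 2^12 = 4.03/4096 V = 0.983887 mV.
V_rms = LSB/√12 = 0.983887 mV / √12 = 284.0 µV.

284.0 µV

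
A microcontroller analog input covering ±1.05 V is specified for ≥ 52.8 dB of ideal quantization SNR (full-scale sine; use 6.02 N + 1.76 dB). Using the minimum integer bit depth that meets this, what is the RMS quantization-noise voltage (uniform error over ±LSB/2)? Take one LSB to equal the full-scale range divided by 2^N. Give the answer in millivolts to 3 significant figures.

1.18 mV

Full-scale range = 1.05 V − (-1.05 V) = 2.1 V.
Required N = ⌈(52.8 − 1.76)/6.02⌉ = ⌈8.478⌉ = 9.
LSB = 2.1 V / 2^9 = 4.1016 mV.
V_rms = LSB/√12 = 1.18 mV.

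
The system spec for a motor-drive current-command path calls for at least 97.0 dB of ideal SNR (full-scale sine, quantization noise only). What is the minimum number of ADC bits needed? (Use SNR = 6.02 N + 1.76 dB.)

16 bits

N ≥ (97.0 − 1.76)/6.02 = 15.821 → N_min = 16.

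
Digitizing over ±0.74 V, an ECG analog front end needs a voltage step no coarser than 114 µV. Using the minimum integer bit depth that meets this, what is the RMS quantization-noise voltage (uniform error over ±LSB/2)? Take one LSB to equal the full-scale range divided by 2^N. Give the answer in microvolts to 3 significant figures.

26.1 µV

The full-scale span is 0.74 − (-0.74) = 1.48 V.
Levels needed ≥ 1.48/114 µV = 12980. 2^14 = 16384 suffices, so N_min = 14.
Step size = 1.48/16384 V = 90.332 µV.
V_rms = LSB/√12 = 26.1 µV.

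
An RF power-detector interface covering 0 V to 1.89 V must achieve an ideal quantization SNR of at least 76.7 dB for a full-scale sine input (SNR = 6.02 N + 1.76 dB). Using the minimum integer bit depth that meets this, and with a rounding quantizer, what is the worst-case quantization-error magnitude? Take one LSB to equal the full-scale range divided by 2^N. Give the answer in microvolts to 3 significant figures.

Span = 1.89 V.
N ≥ (76.7 − 1.76)/6.02 = 12.449 → N_min = 13.
LSB = 1.89 V ÷ 2^13 = 1.89/8192 V = 230.71 µV.
|e|_max = LSB/2 = 115 µV.

115 µV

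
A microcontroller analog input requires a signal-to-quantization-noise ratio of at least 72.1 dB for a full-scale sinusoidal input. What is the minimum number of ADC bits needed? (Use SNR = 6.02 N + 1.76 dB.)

12 bits

N ≥ (72.1 − 1.76)/6.02 = 11.684 → N_min = 12.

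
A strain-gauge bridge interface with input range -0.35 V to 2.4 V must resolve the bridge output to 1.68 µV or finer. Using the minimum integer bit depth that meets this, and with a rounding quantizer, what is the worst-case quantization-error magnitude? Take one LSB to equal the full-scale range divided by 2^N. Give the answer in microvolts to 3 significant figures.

0.656 µV

Span: 2.4 V − (-0.35 V) = 2.75 V.
Levels needed ≥ 2.75/1.68 µV = 1.637e6. 2^21 = 2097152 suffices, so N_min = 21.
One LSB is 2.75 V / 2097152 = 1.3113 µV.
|e|_max = LSB/2 = 0.656 µV.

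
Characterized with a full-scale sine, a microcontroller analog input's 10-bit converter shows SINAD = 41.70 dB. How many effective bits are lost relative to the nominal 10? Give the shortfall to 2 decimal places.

N_eff = (41.70 − 1.76)/6.02 = 6.6346 bits.
Lost resolution: 10 − 6.6346 = 3.3654 bits.

3.37 bits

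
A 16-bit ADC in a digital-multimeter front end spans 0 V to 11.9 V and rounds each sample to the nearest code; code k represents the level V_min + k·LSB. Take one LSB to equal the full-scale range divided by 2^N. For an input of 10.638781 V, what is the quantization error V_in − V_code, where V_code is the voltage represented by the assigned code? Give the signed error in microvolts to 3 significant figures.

Span = 11.9 V. LSB = 11.9 V / 2^16 ≈ 181.6 µV.
(10.638781 − (0)) / LSB = 10.638781 × 65536/11.9 = 58590.1808. Nearest integer: k = 58590.
V_code = 0 + (58590/65536) × 11.9 = 10.638748169 V.
Error = V_in − V_code = 10.638781 − (10.638748169) = +32.8 µV.

+32.8 µV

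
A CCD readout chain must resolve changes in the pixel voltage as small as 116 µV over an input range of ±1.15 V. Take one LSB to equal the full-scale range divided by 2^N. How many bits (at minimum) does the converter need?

15 bits

Range = 1.15 − (-1.15) = 2.3 V.
2.3 V / 116 µV = 19830. Since 2^14 = 16384 and 2^15 = 32768, N = 15.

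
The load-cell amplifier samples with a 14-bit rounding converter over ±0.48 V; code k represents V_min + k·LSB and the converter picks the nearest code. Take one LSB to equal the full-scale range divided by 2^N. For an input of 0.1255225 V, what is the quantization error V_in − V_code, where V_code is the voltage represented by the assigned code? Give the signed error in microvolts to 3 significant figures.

Range = 0.48 − (-0.48) = 0.96 V. LSB = 0.96 V / 2^14 ≈ 58.59 µV.
(0.1255225 − (-0.48)) / LSB = 0.6055225 × 16384/0.96 = 10334.2507. Nearest integer: k = 10334.
V_code = -0.48 + (10334/16384) × 0.96 = 0.12550781250 V.
Error = V_in − V_code = 0.1255225 − (0.12550781250) = +14.7 µV.

+14.7 µV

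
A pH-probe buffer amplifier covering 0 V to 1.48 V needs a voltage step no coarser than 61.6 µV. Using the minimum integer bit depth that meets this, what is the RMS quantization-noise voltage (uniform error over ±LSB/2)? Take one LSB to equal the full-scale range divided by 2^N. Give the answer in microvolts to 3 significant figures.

V_FS = 1.48 V.
Need 2^N ≥ 1.48 V / 61.6 µV = 24030 → N_min = 15.
Step size = 1.48/32768 V = 45.166 µV.
σ_q = LSB/√12 = 45.166 µV/3.4641 = 13.0 µV.

13.0 µV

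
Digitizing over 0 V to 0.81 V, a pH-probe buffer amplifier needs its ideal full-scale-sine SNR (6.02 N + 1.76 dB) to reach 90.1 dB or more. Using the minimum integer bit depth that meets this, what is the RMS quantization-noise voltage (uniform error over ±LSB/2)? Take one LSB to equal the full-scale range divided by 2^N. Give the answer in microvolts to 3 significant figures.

7.14 µV

Range is 0.81 V.
Required N = ⌈(90.1 − 1.76)/6.02⌉ = ⌈14.674⌉ = 15.
LSB = 0.81 V ÷ 2^15 = 0.81/32768 V = 24.719 µV.
V_rms = LSB/√12 = 7.14 µV.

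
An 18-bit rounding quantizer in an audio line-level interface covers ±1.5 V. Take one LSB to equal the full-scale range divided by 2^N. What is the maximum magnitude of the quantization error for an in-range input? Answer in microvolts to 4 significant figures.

Span: 1.5 V − (-1.5 V) = 3 V.
LSB = 3 V / 2^18 = 11.4441 µV.
Worst-case error for round-to-nearest is half an LSB: 5.722 µV.

5.722 µV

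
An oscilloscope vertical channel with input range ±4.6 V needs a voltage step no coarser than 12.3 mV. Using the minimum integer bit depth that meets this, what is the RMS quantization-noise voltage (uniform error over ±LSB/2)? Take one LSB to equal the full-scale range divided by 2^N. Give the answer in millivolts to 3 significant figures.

2.59 mV

Full-scale range = 4.6 V − (-4.6 V) = 9.2 V.
Levels needed ≥ 9.2/12.3 mV = 748.0. 2^10 = 1024 suffices, so N_min = 10.
LSB = 9.2 V / 2^10 = 8.9844 mV.
RMS noise = LSB/√12 = 2.59 mV.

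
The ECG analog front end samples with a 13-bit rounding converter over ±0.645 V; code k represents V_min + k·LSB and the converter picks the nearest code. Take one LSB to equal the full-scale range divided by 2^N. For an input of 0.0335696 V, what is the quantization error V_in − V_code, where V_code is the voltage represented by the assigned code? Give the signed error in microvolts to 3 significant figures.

+28.3 µV

Span: 0.645 V − (-0.645 V) = 1.29 V. LSB = 1.29 V / 2^13 ≈ 157.5 µV.
Position in LSBs: (0.0335696 − (-0.645)) × 8192/1.29 = 4309.1800; rounding gives k = 4309.
Reconstructed level: -0.645 + 4309 × 1.29/8192 V = 0.03354125977 V.
Error = V_in − V_code = 0.0335696 − (0.03354125977) = +28.3 µV.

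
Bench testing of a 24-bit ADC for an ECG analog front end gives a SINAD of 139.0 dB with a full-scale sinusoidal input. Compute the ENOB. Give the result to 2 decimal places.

Inverting SNR = 6.02 N + 1.76: N_eff = (139.0 − 1.76)/6.02 = 22.7973.

22.80 bits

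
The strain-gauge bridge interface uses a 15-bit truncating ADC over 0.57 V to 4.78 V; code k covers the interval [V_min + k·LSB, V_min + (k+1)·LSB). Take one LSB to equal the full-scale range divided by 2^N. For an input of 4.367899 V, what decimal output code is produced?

29560

The full-scale span is 4.78 − (0.57) = 4.21 V. LSB = 4.21 V / 2^15 ≈ 128.5 µV.
V_in − V_min = 4.367899 − (0.57) = 3.797899 V.
Divide by LSB: 3.797899 × 32768/4.21 = 29560.4642.
Truncating gives code 29560.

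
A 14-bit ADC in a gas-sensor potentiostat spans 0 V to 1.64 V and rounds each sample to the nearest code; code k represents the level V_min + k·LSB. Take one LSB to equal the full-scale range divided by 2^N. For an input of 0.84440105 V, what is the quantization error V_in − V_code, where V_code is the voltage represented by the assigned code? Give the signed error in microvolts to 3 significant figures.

−22.8 µV

Full-scale range = 1.64 V. LSB = 1.64 V / 2^14 ≈ 100.1 µV.
Position in LSBs: (0.84440105 − (0)) × 16384/1.64 = 8435.7724; rounding gives k = 8436.
Reconstructed level: 0 + 8436 × 1.64/16384 V = 0.84442382813 V.
e = 0.84440105 − (0.84442382813) = −22.8 µV.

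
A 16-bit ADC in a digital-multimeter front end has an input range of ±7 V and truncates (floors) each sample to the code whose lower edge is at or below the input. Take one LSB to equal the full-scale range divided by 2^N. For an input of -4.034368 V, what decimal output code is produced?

Span: 7 V − (-7 V) = 14 V. LSB = 14 V / 2^16 ≈ 213.6 µV.
(V_in − V_min) × 2^16/range = (-4.034368 − (-7)) × 65536/14 = 13882.547.
Floor → code = 13882.

13882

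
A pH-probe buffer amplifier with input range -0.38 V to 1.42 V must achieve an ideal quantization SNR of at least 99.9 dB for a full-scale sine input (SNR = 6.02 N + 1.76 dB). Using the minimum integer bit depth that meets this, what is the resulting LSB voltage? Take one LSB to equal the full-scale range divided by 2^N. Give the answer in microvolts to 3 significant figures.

Full-scale range = 1.42 V − (-0.38 V) = 1.8 V.
Solving 6.02 N ≥ 99.9 − 1.76: N ≥ 16.302. Round up → N = 17.
Step size = 1.8/131072 V = 13.7 µV.

13.7 µV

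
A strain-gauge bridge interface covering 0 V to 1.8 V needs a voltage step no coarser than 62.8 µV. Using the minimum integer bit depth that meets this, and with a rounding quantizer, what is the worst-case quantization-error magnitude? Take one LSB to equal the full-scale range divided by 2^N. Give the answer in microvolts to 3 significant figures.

27.5 µV

Full-scale range = 1.8 V.
1.8 V / 62.8 µV = 28660. Since 2^14 = 16384 and 2^15 = 32768, N = 15.
One LSB is 1.8 V / 32768 = 54.932 µV.
|e|_max = LSB/2 = 27.5 µV.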